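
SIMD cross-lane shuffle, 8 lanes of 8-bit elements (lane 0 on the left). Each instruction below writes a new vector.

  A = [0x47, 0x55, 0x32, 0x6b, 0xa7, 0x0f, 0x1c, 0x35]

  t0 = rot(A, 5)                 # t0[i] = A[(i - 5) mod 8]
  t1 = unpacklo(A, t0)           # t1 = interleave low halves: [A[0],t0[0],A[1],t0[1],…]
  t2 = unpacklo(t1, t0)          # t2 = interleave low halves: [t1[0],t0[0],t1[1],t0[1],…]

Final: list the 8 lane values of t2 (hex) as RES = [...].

RES = [ 0x47  0x6b  0x6b  0xa7  0x55  0x0f  0xa7  0x1c ]

→ t0 |6b|a7|0f|1c|35|47|55|32|
→ t1 |47|6b|55|a7|32|0f|6b|1c|
→ t2 |47|6b|6b|a7|55|0f|a7|1c|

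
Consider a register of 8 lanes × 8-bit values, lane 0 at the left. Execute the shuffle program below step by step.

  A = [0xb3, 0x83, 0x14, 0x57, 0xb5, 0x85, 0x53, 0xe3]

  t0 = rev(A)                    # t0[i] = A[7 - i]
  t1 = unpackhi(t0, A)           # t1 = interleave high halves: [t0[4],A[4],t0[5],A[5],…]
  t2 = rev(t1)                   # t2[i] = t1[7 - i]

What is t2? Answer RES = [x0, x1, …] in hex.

RES = [ 0xe3  0xb3  0x53  0x83  0x85  0x14  0xb5  0x57 ]

→ t0 |e3|53|85|b5|57|14|83|b3|
→ t1 |57|b5|14|85|83|53|b3|e3|
→ t2 |e3|b3|53|83|85|14|b5|57|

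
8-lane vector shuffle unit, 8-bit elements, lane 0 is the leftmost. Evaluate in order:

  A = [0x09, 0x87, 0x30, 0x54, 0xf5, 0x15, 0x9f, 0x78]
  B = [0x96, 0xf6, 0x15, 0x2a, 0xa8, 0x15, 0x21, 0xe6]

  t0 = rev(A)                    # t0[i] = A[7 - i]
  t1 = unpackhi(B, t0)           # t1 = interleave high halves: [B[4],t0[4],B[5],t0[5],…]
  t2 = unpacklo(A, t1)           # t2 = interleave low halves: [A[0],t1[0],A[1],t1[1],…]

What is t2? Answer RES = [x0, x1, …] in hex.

t0 = [0x78, 0x9f, 0x15, 0xf5, 0x54, 0x30, 0x87, 0x09]
t1 = [0xa8, 0x54, 0x15, 0x30, 0x21, 0x87, 0xe6, 0x09]
t2 = [0x09, 0xa8, 0x87, 0x54, 0x30, 0x15, 0x54, 0x30]

RES = [0x09, 0xa8, 0x87, 0x54, 0x30, 0x15, 0x54, 0x30]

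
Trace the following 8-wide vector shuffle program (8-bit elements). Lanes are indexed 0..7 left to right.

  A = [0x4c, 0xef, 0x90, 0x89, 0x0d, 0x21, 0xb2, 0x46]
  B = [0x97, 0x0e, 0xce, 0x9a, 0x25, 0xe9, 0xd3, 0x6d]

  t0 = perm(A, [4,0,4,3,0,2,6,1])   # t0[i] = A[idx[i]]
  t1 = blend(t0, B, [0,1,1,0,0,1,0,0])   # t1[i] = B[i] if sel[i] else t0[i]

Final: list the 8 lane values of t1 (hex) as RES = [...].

  t0: 0d 4c 0d 89 4c 90 b2 ef
  t1: 0d 0e ce 89 4c e9 b2 ef

RES = [0x0d, 0x0e, 0xce, 0x89, 0x4c, 0xe9, 0xb2, 0xef]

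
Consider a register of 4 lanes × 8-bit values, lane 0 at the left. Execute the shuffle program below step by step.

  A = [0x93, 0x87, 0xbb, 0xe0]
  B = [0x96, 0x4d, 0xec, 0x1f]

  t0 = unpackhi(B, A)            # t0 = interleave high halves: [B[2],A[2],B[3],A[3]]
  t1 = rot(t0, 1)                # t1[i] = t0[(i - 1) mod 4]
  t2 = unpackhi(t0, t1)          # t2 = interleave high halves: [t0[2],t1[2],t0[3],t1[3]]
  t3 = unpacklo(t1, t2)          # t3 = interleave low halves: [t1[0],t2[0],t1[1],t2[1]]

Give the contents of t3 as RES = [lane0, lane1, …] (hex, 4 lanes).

  t0: ec bb 1f e0
  t1: e0 ec bb 1f
  t2: 1f bb e0 1f
  t3: e0 1f ec bb

RES = [ 0xe0  0x1f  0xec  0xbb ]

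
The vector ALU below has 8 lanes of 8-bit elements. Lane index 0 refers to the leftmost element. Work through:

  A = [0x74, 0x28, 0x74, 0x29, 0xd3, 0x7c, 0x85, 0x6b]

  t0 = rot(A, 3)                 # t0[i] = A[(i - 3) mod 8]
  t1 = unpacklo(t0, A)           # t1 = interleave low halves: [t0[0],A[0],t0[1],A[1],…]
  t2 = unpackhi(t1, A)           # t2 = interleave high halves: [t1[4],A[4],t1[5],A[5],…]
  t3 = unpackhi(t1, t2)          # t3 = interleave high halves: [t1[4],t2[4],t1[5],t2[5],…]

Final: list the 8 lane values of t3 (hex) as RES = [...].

→ t0 |7c|85|6b|74|28|74|29|d3|
→ t1 |7c|74|85|28|6b|74|74|29|
→ t2 |6b|d3|74|7c|74|85|29|6b|
→ t3 |6b|74|74|85|74|29|29|6b|

RES = [0x6b, 0x74, 0x74, 0x85, 0x74, 0x29, 0x29, 0x6b]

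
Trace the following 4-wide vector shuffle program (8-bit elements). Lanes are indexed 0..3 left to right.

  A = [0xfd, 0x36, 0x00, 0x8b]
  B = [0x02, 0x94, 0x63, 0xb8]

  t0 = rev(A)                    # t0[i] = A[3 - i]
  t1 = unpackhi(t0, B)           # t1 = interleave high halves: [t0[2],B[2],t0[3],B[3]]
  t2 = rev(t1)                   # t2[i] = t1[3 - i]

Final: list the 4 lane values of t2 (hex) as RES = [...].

t0 = [0x8b, 0x00, 0x36, 0xfd]
t1 = [0x36, 0x63, 0xfd, 0xb8]
t2 = [0xb8, 0xfd, 0x63, 0x36]

RES = [ 0xb8  0xfd  0x63  0x36 ]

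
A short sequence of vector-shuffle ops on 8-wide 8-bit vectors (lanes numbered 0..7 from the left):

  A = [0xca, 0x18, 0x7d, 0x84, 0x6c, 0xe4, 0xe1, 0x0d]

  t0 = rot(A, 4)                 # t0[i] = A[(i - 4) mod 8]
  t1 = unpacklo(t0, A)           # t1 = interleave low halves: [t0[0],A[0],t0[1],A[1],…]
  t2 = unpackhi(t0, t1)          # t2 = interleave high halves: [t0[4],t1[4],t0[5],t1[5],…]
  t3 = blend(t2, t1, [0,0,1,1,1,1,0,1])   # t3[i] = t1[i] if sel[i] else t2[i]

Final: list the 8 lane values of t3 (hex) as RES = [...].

RES = [0xca, 0xe1, 0xe4, 0x18, 0xe1, 0x7d, 0x84, 0x84]

  t0: 6c e4 e1 0d ca 18 7d 84
  t1: 6c ca e4 18 e1 7d 0d 84
  t2: ca e1 18 7d 7d 0d 84 84
  t3: ca e1 e4 18 e1 7d 84 84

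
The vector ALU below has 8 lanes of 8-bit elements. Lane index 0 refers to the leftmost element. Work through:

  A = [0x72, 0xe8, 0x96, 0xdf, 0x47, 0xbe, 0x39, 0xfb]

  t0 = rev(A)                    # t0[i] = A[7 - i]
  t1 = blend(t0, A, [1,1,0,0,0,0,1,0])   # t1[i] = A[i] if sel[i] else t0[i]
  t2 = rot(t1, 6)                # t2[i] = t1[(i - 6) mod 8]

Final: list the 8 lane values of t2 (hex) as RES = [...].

  t0: fb 39 be 47 df 96 e8 72
  t1: 72 e8 be 47 df 96 39 72
  t2: be 47 df 96 39 72 72 e8

RES = [0xbe, 0x47, 0xdf, 0x96, 0x39, 0x72, 0x72, 0xe8]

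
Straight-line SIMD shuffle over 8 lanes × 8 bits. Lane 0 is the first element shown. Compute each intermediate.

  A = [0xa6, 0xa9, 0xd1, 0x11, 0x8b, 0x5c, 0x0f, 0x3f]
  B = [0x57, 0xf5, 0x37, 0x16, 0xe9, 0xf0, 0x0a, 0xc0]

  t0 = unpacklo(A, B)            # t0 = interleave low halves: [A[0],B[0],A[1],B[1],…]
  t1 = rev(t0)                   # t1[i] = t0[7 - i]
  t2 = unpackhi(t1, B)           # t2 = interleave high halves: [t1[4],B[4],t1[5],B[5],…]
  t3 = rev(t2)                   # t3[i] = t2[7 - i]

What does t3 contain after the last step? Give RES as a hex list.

→ t0 |a6|57|a9|f5|d1|37|11|16|
→ t1 |16|11|37|d1|f5|a9|57|a6|
→ t2 |f5|e9|a9|f0|57|0a|a6|c0|
→ t3 |c0|a6|0a|57|f0|a9|e9|f5|

RES = [0xc0, 0xa6, 0x0a, 0x57, 0xf0, 0xa9, 0xe9, 0xf5]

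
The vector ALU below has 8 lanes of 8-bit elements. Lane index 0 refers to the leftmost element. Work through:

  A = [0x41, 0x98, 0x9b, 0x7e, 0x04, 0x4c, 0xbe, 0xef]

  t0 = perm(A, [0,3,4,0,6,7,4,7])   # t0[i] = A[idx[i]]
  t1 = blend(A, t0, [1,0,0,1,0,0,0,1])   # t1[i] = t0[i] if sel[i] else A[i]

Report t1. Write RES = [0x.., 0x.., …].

RES = [0x41, 0x98, 0x9b, 0x41, 0x04, 0x4c, 0xbe, 0xef]

  t0: 41 7e 04 41 be ef 04 ef
  t1: 41 98 9b 41 04 4c be ef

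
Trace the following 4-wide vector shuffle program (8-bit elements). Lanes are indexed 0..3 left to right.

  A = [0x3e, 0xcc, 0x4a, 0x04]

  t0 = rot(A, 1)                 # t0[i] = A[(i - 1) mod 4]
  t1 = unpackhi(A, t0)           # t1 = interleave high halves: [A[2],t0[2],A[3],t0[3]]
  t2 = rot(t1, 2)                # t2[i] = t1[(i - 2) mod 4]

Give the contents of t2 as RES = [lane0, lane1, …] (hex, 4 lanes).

RES = [ 0x04  0x4a  0x4a  0xcc ]

t0 = [0x04, 0x3e, 0xcc, 0x4a]
t1 = [0x4a, 0xcc, 0x04, 0x4a]
t2 = [0x04, 0x4a, 0x4a, 0xcc]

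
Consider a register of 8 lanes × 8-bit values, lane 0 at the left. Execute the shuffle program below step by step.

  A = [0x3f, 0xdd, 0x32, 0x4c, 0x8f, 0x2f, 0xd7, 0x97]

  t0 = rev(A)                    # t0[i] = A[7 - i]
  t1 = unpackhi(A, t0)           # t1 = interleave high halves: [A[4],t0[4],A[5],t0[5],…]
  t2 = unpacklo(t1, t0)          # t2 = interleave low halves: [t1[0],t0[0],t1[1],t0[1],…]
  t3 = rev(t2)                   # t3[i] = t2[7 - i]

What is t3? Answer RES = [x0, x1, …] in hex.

RES = [ 0x8f  0x32  0x2f  0x2f  0xd7  0x4c  0x97  0x8f ]

  t0: 97 d7 2f 8f 4c 32 dd 3f
  t1: 8f 4c 2f 32 d7 dd 97 3f
  t2: 8f 97 4c d7 2f 2f 32 8f
  t3: 8f 32 2f 2f d7 4c 97 8f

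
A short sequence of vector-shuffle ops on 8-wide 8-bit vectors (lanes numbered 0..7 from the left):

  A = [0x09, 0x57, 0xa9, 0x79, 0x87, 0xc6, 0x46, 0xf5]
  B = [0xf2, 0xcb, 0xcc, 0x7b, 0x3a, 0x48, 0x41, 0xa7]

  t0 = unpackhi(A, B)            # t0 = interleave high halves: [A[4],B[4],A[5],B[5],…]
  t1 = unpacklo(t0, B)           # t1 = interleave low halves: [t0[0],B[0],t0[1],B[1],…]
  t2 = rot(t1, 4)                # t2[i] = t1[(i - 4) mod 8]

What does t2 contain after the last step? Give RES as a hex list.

→ t0 |87|3a|c6|48|46|41|f5|a7|
→ t1 |87|f2|3a|cb|c6|cc|48|7b|
→ t2 |c6|cc|48|7b|87|f2|3a|cb|

RES = [0xc6, 0xcc, 0x48, 0x7b, 0x87, 0xf2, 0x3a, 0xcb]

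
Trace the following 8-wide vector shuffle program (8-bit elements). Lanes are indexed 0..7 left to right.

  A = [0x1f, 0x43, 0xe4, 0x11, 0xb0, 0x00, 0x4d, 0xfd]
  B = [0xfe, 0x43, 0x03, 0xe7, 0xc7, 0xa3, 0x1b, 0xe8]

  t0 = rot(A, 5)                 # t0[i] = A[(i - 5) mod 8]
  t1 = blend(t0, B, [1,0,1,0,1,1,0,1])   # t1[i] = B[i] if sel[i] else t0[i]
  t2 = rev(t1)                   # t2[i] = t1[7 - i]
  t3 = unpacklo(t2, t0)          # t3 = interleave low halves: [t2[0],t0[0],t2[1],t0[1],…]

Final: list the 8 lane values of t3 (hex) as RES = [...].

RES = [ 0xe8  0x11  0x43  0xb0  0xa3  0x00  0xc7  0x4d ]

→ t0 |11|b0|00|4d|fd|1f|43|e4|
→ t1 |fe|b0|03|4d|c7|a3|43|e8|
→ t2 |e8|43|a3|c7|4d|03|b0|fe|
→ t3 |e8|11|43|b0|a3|00|c7|4d|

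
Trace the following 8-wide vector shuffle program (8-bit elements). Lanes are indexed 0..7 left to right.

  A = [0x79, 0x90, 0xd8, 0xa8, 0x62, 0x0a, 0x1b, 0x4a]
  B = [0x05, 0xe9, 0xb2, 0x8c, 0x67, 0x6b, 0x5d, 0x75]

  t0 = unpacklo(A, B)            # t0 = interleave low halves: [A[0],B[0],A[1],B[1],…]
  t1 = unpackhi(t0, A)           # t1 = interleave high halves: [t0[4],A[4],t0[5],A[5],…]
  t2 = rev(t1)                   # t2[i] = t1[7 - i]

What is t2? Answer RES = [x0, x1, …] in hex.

  t0: 79 05 90 e9 d8 b2 a8 8c
  t1: d8 62 b2 0a a8 1b 8c 4a
  t2: 4a 8c 1b a8 0a b2 62 d8

RES = [0x4a, 0x8c, 0x1b, 0xa8, 0x0a, 0xb2, 0x62, 0xd8]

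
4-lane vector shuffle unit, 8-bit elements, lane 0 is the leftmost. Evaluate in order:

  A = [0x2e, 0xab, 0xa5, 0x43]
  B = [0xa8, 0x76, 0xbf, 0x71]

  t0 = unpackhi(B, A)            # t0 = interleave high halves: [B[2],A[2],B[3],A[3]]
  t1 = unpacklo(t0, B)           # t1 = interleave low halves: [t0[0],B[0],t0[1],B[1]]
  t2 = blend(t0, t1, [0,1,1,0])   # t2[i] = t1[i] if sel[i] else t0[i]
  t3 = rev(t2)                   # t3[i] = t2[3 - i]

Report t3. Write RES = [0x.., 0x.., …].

RES = [ 0x43  0xa5  0xa8  0xbf ]

→ t0 |bf|a5|71|43|
→ t1 |bf|a8|a5|76|
→ t2 |bf|a8|a5|43|
→ t3 |43|a5|a8|bf|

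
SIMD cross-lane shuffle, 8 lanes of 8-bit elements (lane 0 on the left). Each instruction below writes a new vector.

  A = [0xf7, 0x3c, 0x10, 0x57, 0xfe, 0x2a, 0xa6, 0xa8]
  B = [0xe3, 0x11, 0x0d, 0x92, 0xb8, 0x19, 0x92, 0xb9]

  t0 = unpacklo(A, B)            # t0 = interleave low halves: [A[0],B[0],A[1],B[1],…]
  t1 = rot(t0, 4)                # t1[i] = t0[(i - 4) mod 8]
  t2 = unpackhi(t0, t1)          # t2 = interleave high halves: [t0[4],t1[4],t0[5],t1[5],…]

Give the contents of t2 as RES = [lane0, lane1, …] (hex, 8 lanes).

t0 = [0xf7, 0xe3, 0x3c, 0x11, 0x10, 0x0d, 0x57, 0x92]
t1 = [0x10, 0x0d, 0x57, 0x92, 0xf7, 0xe3, 0x3c, 0x11]
t2 = [0x10, 0xf7, 0x0d, 0xe3, 0x57, 0x3c, 0x92, 0x11]

RES = [0x10, 0xf7, 0x0d, 0xe3, 0x57, 0x3c, 0x92, 0x11]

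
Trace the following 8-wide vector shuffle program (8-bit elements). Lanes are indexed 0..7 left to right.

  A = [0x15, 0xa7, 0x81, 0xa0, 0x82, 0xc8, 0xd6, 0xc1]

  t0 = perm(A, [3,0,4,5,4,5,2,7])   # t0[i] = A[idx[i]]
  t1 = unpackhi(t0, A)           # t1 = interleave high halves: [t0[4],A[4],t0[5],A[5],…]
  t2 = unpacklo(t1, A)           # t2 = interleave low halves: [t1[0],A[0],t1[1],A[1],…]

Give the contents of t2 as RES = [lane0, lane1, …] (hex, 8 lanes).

  t0: a0 15 82 c8 82 c8 81 c1
  t1: 82 82 c8 c8 81 d6 c1 c1
  t2: 82 15 82 a7 c8 81 c8 a0

RES = [ 0x82  0x15  0x82  0xa7  0xc8  0x81  0xc8  0xa0 ]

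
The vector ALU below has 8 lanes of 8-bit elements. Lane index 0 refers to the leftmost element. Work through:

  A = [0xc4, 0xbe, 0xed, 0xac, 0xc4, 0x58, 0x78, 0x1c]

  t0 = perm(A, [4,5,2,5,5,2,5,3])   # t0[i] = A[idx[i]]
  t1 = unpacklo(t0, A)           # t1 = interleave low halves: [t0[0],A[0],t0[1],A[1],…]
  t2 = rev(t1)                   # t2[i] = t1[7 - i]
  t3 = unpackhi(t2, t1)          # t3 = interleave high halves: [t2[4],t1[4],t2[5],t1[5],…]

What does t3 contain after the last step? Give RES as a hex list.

t0 = [0xc4, 0x58, 0xed, 0x58, 0x58, 0xed, 0x58, 0xac]
t1 = [0xc4, 0xc4, 0x58, 0xbe, 0xed, 0xed, 0x58, 0xac]
t2 = [0xac, 0x58, 0xed, 0xed, 0xbe, 0x58, 0xc4, 0xc4]
t3 = [0xbe, 0xed, 0x58, 0xed, 0xc4, 0x58, 0xc4, 0xac]

RES = [0xbe, 0xed, 0x58, 0xed, 0xc4, 0x58, 0xc4, 0xac]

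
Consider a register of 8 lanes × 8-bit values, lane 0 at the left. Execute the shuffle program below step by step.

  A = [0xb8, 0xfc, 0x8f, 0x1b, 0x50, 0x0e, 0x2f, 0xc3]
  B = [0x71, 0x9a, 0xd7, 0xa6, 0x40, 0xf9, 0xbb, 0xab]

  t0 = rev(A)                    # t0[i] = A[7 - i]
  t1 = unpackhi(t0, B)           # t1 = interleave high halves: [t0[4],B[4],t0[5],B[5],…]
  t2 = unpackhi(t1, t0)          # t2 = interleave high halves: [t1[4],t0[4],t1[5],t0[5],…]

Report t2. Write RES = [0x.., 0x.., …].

RES = [ 0xfc  0x1b  0xbb  0x8f  0xb8  0xfc  0xab  0xb8 ]

→ t0 |c3|2f|0e|50|1b|8f|fc|b8|
→ t1 |1b|40|8f|f9|fc|bb|b8|ab|
→ t2 |fc|1b|bb|8f|b8|fc|ab|b8|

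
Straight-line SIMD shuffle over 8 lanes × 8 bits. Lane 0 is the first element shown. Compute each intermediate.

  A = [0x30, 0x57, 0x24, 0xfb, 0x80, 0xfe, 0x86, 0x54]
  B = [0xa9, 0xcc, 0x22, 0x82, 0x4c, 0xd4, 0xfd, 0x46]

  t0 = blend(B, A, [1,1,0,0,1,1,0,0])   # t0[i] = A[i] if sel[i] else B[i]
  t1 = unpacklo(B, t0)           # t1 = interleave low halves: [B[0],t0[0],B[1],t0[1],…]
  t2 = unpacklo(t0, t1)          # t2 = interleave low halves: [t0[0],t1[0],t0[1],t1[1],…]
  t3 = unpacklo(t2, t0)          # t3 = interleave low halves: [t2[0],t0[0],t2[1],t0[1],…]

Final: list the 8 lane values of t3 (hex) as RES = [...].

RES = [0x30, 0x30, 0xa9, 0x57, 0x57, 0x22, 0x30, 0x82]

→ t0 |30|57|22|82|80|fe|fd|46|
→ t1 |a9|30|cc|57|22|22|82|82|
→ t2 |30|a9|57|30|22|cc|82|57|
→ t3 |30|30|a9|57|57|22|30|82|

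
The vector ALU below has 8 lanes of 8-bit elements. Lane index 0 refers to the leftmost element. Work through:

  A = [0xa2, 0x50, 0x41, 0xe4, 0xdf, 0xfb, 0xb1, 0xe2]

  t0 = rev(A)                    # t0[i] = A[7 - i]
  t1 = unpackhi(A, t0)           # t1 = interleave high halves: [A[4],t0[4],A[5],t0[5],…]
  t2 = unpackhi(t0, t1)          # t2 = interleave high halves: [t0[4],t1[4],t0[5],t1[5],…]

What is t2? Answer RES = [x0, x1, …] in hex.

t0 = [0xe2, 0xb1, 0xfb, 0xdf, 0xe4, 0x41, 0x50, 0xa2]
t1 = [0xdf, 0xe4, 0xfb, 0x41, 0xb1, 0x50, 0xe2, 0xa2]
t2 = [0xe4, 0xb1, 0x41, 0x50, 0x50, 0xe2, 0xa2, 0xa2]

RES = [ 0xe4  0xb1  0x41  0x50  0x50  0xe2  0xa2  0xa2 ]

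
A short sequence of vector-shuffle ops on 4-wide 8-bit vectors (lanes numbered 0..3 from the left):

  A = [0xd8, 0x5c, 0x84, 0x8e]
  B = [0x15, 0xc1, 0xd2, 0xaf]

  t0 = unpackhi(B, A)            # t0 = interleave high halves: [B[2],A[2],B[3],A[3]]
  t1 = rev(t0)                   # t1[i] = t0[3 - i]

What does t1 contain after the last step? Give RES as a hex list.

RES = [ 0x8e  0xaf  0x84  0xd2 ]

→ t0 |d2|84|af|8e|
→ t1 |8e|af|84|d2|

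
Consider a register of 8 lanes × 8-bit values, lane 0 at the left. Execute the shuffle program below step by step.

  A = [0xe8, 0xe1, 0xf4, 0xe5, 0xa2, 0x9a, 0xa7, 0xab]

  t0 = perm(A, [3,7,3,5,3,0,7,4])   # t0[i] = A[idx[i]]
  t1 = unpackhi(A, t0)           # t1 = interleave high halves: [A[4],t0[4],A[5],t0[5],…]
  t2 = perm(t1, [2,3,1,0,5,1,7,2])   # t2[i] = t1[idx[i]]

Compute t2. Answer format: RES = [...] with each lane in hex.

RES = [0x9a, 0xe8, 0xe5, 0xa2, 0xab, 0xe5, 0xa2, 0x9a]

t0 = [0xe5, 0xab, 0xe5, 0x9a, 0xe5, 0xe8, 0xab, 0xa2]
t1 = [0xa2, 0xe5, 0x9a, 0xe8, 0xa7, 0xab, 0xab, 0xa2]
t2 = [0x9a, 0xe8, 0xe5, 0xa2, 0xab, 0xe5, 0xa2, 0x9a]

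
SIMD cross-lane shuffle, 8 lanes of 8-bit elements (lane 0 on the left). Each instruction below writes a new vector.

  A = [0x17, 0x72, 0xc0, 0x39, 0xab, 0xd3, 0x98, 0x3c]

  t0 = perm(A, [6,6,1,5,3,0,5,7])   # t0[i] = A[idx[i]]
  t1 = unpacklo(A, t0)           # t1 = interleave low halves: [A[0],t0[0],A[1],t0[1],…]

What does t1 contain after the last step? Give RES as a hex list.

t0 = [0x98, 0x98, 0x72, 0xd3, 0x39, 0x17, 0xd3, 0x3c]
t1 = [0x17, 0x98, 0x72, 0x98, 0xc0, 0x72, 0x39, 0xd3]

RES = [0x17, 0x98, 0x72, 0x98, 0xc0, 0x72, 0x39, 0xd3]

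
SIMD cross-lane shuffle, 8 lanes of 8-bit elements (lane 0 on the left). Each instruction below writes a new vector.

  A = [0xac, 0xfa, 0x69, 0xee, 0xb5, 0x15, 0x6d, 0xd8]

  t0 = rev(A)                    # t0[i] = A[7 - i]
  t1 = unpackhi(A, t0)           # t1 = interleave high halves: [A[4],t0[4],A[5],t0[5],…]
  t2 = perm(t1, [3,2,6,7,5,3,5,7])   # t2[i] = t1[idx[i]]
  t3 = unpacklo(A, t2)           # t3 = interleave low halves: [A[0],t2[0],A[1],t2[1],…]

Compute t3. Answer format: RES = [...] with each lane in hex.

RES = [0xac, 0x69, 0xfa, 0x15, 0x69, 0xd8, 0xee, 0xac]

→ t0 |d8|6d|15|b5|ee|69|fa|ac|
→ t1 |b5|ee|15|69|6d|fa|d8|ac|
→ t2 |69|15|d8|ac|fa|69|fa|ac|
→ t3 |ac|69|fa|15|69|d8|ee|ac|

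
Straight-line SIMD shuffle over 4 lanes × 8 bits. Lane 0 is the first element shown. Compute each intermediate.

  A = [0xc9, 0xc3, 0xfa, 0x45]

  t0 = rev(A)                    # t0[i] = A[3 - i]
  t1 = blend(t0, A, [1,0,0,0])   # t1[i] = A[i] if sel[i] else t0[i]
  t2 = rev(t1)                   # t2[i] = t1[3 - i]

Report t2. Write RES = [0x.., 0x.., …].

RES = [0xc9, 0xc3, 0xfa, 0xc9]

  t0: 45 fa c3 c9
  t1: c9 fa c3 c9
  t2: c9 c3 fa c9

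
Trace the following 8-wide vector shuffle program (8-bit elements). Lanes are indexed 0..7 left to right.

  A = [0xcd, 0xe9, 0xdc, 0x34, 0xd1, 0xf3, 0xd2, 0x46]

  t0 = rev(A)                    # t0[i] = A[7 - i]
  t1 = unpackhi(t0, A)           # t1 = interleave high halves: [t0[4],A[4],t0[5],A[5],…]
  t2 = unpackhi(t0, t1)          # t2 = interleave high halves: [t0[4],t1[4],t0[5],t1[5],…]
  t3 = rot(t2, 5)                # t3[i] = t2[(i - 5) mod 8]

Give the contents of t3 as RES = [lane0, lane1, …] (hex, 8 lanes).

RES = [0xd2, 0xe9, 0xcd, 0xcd, 0x46, 0x34, 0xe9, 0xdc]

t0 = [0x46, 0xd2, 0xf3, 0xd1, 0x34, 0xdc, 0xe9, 0xcd]
t1 = [0x34, 0xd1, 0xdc, 0xf3, 0xe9, 0xd2, 0xcd, 0x46]
t2 = [0x34, 0xe9, 0xdc, 0xd2, 0xe9, 0xcd, 0xcd, 0x46]
t3 = [0xd2, 0xe9, 0xcd, 0xcd, 0x46, 0x34, 0xe9, 0xdc]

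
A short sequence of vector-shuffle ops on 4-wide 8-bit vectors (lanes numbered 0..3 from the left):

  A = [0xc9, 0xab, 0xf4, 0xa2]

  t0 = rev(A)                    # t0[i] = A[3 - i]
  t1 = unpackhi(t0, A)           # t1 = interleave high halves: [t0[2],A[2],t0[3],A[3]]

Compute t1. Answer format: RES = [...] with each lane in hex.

  t0: a2 f4 ab c9
  t1: ab f4 c9 a2

RES = [0xab, 0xf4, 0xc9, 0xa2]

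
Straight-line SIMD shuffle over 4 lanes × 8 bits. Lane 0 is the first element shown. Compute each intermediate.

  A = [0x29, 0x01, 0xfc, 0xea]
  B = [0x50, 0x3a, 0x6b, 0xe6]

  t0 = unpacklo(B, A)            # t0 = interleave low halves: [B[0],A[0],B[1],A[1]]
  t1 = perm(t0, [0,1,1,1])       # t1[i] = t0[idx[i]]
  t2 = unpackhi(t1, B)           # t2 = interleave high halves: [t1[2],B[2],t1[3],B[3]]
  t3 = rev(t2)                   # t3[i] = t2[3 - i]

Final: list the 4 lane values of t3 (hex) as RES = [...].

RES = [ 0xe6  0x29  0x6b  0x29 ]

  t0: 50 29 3a 01
  t1: 50 29 29 29
  t2: 29 6b 29 e6
  t3: e6 29 6b 29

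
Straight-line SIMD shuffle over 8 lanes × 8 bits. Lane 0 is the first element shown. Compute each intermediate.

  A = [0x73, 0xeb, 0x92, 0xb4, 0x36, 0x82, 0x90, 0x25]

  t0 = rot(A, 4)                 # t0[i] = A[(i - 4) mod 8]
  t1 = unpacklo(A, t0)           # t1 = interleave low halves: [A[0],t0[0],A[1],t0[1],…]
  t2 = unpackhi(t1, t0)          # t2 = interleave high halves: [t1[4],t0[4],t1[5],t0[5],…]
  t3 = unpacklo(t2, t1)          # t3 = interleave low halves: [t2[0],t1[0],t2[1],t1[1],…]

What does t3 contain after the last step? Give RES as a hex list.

RES = [0x92, 0x73, 0x73, 0x36, 0x90, 0xeb, 0xeb, 0x82]

→ t0 |36|82|90|25|73|eb|92|b4|
→ t1 |73|36|eb|82|92|90|b4|25|
→ t2 |92|73|90|eb|b4|92|25|b4|
→ t3 |92|73|73|36|90|eb|eb|82|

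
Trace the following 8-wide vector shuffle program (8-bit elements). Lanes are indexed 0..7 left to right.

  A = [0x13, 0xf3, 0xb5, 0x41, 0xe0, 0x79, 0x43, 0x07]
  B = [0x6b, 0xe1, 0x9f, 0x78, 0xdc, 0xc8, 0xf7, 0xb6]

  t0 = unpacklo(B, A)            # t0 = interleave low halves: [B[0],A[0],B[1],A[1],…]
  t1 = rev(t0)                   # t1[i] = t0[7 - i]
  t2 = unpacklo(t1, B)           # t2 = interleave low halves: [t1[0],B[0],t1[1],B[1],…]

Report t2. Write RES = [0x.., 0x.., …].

RES = [0x41, 0x6b, 0x78, 0xe1, 0xb5, 0x9f, 0x9f, 0x78]

→ t0 |6b|13|e1|f3|9f|b5|78|41|
→ t1 |41|78|b5|9f|f3|e1|13|6b|
→ t2 |41|6b|78|e1|b5|9f|9f|78|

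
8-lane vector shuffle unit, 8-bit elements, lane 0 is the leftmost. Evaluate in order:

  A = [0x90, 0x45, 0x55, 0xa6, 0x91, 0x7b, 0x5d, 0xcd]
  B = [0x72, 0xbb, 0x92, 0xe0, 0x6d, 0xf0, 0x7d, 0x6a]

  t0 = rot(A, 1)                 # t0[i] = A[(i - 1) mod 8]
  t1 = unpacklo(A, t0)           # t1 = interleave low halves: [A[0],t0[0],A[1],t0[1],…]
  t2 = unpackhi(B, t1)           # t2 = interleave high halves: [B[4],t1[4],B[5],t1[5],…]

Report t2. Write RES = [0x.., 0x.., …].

→ t0 |cd|90|45|55|a6|91|7b|5d|
→ t1 |90|cd|45|90|55|45|a6|55|
→ t2 |6d|55|f0|45|7d|a6|6a|55|

RES = [0x6d, 0x55, 0xf0, 0x45, 0x7d, 0xa6, 0x6a, 0x55]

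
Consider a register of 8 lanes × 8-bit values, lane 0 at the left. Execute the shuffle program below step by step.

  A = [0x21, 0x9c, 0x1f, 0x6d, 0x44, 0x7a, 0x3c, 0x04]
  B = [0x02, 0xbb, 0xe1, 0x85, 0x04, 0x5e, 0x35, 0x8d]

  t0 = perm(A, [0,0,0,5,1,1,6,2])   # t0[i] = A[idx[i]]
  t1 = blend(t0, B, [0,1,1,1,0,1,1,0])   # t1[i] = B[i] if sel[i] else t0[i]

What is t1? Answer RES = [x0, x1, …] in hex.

t0 = [0x21, 0x21, 0x21, 0x7a, 0x9c, 0x9c, 0x3c, 0x1f]
t1 = [0x21, 0xbb, 0xe1, 0x85, 0x9c, 0x5e, 0x35, 0x1f]

RES = [ 0x21  0xbb  0xe1  0x85  0x9c  0x5e  0x35  0x1f ]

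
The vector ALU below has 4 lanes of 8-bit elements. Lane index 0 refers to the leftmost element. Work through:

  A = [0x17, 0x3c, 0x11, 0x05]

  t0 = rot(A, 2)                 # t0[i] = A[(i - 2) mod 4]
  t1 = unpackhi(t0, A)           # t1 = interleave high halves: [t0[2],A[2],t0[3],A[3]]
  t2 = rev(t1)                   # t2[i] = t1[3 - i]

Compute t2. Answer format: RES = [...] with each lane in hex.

RES = [0x05, 0x3c, 0x11, 0x17]

  t0: 11 05 17 3c
  t1: 17 11 3c 05
  t2: 05 3c 11 17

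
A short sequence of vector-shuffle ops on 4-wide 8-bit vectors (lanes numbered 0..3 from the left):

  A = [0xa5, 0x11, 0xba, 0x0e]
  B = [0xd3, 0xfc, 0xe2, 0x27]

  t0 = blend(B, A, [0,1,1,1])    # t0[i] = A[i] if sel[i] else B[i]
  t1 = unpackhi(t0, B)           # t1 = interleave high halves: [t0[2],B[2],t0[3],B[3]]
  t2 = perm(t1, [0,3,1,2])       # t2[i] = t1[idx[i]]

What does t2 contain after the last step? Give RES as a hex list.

t0 = [0xd3, 0x11, 0xba, 0x0e]
t1 = [0xba, 0xe2, 0x0e, 0x27]
t2 = [0xba, 0x27, 0xe2, 0x0e]

RES = [ 0xba  0x27  0xe2  0x0e ]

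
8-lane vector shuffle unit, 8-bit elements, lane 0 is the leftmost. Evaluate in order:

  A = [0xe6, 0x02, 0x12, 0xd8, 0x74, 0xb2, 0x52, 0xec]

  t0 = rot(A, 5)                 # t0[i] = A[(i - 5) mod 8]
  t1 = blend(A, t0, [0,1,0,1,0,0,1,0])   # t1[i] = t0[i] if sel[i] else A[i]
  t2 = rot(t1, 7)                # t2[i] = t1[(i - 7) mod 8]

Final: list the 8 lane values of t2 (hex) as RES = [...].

t0 = [0xd8, 0x74, 0xb2, 0x52, 0xec, 0xe6, 0x02, 0x12]
t1 = [0xe6, 0x74, 0x12, 0x52, 0x74, 0xb2, 0x02, 0xec]
t2 = [0x74, 0x12, 0x52, 0x74, 0xb2, 0x02, 0xec, 0xe6]

RES = [0x74, 0x12, 0x52, 0x74, 0xb2, 0x02, 0xec, 0xe6]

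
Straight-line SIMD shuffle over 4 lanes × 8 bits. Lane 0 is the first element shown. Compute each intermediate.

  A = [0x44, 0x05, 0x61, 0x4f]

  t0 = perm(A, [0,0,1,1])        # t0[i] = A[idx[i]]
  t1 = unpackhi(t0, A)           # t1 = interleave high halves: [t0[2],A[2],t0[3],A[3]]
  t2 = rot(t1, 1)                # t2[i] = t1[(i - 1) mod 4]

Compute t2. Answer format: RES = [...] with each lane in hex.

RES = [0x4f, 0x05, 0x61, 0x05]

t0 = [0x44, 0x44, 0x05, 0x05]
t1 = [0x05, 0x61, 0x05, 0x4f]
t2 = [0x4f, 0x05, 0x61, 0x05]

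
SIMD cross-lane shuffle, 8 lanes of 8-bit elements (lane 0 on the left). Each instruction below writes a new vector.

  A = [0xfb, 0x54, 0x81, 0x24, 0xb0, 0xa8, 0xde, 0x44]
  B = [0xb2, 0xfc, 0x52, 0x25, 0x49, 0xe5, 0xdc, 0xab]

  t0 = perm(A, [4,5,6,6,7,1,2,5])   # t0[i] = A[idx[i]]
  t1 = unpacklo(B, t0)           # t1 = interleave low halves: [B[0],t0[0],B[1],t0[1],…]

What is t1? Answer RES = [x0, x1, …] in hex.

RES = [ 0xb2  0xb0  0xfc  0xa8  0x52  0xde  0x25  0xde ]

→ t0 |b0|a8|de|de|44|54|81|a8|
→ t1 |b2|b0|fc|a8|52|de|25|de|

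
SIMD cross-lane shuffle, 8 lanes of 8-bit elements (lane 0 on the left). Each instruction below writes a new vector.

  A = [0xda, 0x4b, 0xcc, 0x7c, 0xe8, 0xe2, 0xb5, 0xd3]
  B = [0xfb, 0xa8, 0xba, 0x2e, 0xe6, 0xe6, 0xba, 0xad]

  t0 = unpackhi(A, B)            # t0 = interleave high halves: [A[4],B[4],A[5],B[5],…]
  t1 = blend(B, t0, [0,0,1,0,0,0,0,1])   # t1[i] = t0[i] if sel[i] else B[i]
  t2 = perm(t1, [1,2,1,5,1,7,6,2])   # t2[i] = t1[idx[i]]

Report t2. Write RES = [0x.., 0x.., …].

RES = [ 0xa8  0xe2  0xa8  0xe6  0xa8  0xad  0xba  0xe2 ]

t0 = [0xe8, 0xe6, 0xe2, 0xe6, 0xb5, 0xba, 0xd3, 0xad]
t1 = [0xfb, 0xa8, 0xe2, 0x2e, 0xe6, 0xe6, 0xba, 0xad]
t2 = [0xa8, 0xe2, 0xa8, 0xe6, 0xa8, 0xad, 0xba, 0xe2]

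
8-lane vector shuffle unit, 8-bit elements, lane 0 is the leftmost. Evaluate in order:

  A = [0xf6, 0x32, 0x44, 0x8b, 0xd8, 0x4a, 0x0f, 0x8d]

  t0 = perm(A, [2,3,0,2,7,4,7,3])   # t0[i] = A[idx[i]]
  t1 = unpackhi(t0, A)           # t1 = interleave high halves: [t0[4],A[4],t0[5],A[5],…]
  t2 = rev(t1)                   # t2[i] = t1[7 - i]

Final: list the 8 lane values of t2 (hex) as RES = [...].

  t0: 44 8b f6 44 8d d8 8d 8b
  t1: 8d d8 d8 4a 8d 0f 8b 8d
  t2: 8d 8b 0f 8d 4a d8 d8 8d

RES = [ 0x8d  0x8b  0x0f  0x8d  0x4a  0xd8  0xd8  0x8d ]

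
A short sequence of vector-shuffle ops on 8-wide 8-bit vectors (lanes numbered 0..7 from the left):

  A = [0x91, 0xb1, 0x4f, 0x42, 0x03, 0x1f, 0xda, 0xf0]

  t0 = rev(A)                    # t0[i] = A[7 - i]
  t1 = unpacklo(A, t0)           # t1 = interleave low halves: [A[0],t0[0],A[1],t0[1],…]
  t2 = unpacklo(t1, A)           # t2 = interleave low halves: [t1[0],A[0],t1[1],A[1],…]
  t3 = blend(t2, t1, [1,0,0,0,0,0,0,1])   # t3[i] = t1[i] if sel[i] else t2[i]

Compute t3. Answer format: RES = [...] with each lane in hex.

RES = [0x91, 0x91, 0xf0, 0xb1, 0xb1, 0x4f, 0xda, 0x03]

t0 = [0xf0, 0xda, 0x1f, 0x03, 0x42, 0x4f, 0xb1, 0x91]
t1 = [0x91, 0xf0, 0xb1, 0xda, 0x4f, 0x1f, 0x42, 0x03]
t2 = [0x91, 0x91, 0xf0, 0xb1, 0xb1, 0x4f, 0xda, 0x42]
t3 = [0x91, 0x91, 0xf0, 0xb1, 0xb1, 0x4f, 0xda, 0x03]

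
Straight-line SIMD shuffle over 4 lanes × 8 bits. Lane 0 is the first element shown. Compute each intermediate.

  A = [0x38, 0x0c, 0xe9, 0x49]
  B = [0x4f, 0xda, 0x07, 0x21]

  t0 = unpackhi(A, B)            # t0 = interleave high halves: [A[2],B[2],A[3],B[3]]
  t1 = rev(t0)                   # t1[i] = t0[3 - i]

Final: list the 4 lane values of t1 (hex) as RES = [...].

→ t0 |e9|07|49|21|
→ t1 |21|49|07|e9|

RES = [0x21, 0x49, 0x07, 0xe9]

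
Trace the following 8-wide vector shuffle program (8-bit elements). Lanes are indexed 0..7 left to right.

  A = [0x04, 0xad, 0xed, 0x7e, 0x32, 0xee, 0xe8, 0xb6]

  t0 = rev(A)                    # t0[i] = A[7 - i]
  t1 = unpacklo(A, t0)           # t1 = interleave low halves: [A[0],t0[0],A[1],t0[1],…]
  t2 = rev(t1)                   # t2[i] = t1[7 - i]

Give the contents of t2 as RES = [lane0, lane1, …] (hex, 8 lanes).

t0 = [0xb6, 0xe8, 0xee, 0x32, 0x7e, 0xed, 0xad, 0x04]
t1 = [0x04, 0xb6, 0xad, 0xe8, 0xed, 0xee, 0x7e, 0x32]
t2 = [0x32, 0x7e, 0xee, 0xed, 0xe8, 0xad, 0xb6, 0x04]

RES = [ 0x32  0x7e  0xee  0xed  0xe8  0xad  0xb6  0x04 ]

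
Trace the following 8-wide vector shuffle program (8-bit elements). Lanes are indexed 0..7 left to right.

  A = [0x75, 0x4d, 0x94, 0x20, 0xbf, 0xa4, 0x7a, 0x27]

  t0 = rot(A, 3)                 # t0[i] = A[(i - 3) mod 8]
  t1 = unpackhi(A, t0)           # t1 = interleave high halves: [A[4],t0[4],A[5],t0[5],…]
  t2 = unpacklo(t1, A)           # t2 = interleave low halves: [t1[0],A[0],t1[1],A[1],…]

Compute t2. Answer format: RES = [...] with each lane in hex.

→ t0 |a4|7a|27|75|4d|94|20|bf|
→ t1 |bf|4d|a4|94|7a|20|27|bf|
→ t2 |bf|75|4d|4d|a4|94|94|20|

RES = [ 0xbf  0x75  0x4d  0x4d  0xa4  0x94  0x94  0x20 ]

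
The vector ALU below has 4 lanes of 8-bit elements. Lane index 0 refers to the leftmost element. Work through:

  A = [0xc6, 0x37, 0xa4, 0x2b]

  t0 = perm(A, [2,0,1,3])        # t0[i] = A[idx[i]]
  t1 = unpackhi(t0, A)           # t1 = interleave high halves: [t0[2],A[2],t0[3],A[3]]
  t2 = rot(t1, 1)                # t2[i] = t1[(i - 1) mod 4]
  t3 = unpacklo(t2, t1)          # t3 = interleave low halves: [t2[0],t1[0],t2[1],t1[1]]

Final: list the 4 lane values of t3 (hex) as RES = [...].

→ t0 |a4|c6|37|2b|
→ t1 |37|a4|2b|2b|
→ t2 |2b|37|a4|2b|
→ t3 |2b|37|37|a4|

RES = [ 0x2b  0x37  0x37  0xa4 ]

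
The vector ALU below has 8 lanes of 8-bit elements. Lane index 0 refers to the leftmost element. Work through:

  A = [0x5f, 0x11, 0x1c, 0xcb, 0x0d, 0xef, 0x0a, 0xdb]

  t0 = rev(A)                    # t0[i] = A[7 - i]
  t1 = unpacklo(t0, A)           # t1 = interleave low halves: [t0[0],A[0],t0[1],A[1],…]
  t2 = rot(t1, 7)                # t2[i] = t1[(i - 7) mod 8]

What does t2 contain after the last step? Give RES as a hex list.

  t0: db 0a ef 0d cb 1c 11 5f
  t1: db 5f 0a 11 ef 1c 0d cb
  t2: 5f 0a 11 ef 1c 0d cb db

RES = [ 0x5f  0x0a  0x11  0xef  0x1c  0x0d  0xcb  0xdb ]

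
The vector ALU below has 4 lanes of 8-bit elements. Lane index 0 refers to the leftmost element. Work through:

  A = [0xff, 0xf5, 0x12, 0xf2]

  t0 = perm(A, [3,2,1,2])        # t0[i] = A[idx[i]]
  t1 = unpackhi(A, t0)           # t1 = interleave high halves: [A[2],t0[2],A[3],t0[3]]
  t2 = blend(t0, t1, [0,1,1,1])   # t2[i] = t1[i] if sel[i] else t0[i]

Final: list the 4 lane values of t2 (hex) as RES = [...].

t0 = [0xf2, 0x12, 0xf5, 0x12]
t1 = [0x12, 0xf5, 0xf2, 0x12]
t2 = [0xf2, 0xf5, 0xf2, 0x12]

RES = [ 0xf2  0xf5  0xf2  0x12 ]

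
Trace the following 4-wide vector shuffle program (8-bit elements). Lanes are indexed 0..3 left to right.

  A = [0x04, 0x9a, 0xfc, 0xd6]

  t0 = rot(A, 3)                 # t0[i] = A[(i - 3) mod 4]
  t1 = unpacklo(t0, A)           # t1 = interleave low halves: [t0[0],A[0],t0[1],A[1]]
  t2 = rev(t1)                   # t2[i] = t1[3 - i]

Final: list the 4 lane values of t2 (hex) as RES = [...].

  t0: 9a fc d6 04
  t1: 9a 04 fc 9a
  t2: 9a fc 04 9a

RES = [ 0x9a  0xfc  0x04  0x9a ]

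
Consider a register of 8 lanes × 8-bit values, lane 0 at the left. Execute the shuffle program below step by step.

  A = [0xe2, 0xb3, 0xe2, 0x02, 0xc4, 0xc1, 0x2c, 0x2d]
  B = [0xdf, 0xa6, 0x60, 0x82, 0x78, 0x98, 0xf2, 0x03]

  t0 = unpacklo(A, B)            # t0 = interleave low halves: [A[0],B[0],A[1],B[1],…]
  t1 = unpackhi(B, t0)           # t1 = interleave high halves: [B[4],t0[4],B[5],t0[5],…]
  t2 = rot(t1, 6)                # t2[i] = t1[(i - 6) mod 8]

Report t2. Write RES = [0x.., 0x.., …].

→ t0 |e2|df|b3|a6|e2|60|02|82|
→ t1 |78|e2|98|60|f2|02|03|82|
→ t2 |98|60|f2|02|03|82|78|e2|

RES = [0x98, 0x60, 0xf2, 0x02, 0x03, 0x82, 0x78, 0xe2]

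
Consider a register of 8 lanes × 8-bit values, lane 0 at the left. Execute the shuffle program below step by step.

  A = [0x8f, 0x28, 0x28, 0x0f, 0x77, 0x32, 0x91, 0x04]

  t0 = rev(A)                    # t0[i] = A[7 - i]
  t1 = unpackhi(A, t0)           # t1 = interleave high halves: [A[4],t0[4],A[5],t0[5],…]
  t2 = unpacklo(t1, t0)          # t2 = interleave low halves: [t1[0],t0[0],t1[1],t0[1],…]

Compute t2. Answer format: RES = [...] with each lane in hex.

  t0: 04 91 32 77 0f 28 28 8f
  t1: 77 0f 32 28 91 28 04 8f
  t2: 77 04 0f 91 32 32 28 77

RES = [0x77, 0x04, 0x0f, 0x91, 0x32, 0x32, 0x28, 0x77]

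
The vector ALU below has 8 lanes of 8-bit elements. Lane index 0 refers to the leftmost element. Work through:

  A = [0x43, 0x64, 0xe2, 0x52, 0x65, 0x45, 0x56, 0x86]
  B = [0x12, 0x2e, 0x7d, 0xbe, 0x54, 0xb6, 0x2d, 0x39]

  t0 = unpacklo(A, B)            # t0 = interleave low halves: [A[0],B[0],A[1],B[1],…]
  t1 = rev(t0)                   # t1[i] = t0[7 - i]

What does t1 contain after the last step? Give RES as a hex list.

t0 = [0x43, 0x12, 0x64, 0x2e, 0xe2, 0x7d, 0x52, 0xbe]
t1 = [0xbe, 0x52, 0x7d, 0xe2, 0x2e, 0x64, 0x12, 0x43]

RES = [ 0xbe  0x52  0x7d  0xe2  0x2e  0x64  0x12  0x43 ]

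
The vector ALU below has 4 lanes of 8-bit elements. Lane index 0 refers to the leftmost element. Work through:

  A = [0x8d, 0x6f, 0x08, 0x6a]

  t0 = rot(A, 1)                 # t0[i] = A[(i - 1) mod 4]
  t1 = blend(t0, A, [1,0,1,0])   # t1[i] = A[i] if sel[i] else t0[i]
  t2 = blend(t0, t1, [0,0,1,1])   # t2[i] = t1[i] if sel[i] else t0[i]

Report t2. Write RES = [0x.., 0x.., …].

  t0: 6a 8d 6f 08
  t1: 8d 8d 08 08
  t2: 6a 8d 08 08

RES = [0x6a, 0x8d, 0x08, 0x08]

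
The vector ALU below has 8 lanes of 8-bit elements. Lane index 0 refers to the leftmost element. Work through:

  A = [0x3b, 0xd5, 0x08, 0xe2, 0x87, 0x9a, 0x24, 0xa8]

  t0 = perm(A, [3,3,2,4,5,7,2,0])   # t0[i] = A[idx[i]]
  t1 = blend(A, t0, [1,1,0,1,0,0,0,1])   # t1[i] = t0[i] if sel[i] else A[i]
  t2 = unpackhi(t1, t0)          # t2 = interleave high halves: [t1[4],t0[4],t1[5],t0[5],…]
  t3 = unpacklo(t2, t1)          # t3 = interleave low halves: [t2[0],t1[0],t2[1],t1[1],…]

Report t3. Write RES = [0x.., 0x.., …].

→ t0 |e2|e2|08|87|9a|a8|08|3b|
→ t1 |e2|e2|08|87|87|9a|24|3b|
→ t2 |87|9a|9a|a8|24|08|3b|3b|
→ t3 |87|e2|9a|e2|9a|08|a8|87|

RES = [ 0x87  0xe2  0x9a  0xe2  0x9a  0x08  0xa8  0x87 ]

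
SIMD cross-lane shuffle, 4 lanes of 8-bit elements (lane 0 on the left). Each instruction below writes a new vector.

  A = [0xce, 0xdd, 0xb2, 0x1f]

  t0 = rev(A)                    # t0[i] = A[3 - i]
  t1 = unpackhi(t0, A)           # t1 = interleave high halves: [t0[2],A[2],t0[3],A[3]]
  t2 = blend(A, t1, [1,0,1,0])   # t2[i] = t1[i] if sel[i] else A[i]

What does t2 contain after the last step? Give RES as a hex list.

RES = [0xdd, 0xdd, 0xce, 0x1f]

t0 = [0x1f, 0xb2, 0xdd, 0xce]
t1 = [0xdd, 0xb2, 0xce, 0x1f]
t2 = [0xdd, 0xdd, 0xce, 0x1f]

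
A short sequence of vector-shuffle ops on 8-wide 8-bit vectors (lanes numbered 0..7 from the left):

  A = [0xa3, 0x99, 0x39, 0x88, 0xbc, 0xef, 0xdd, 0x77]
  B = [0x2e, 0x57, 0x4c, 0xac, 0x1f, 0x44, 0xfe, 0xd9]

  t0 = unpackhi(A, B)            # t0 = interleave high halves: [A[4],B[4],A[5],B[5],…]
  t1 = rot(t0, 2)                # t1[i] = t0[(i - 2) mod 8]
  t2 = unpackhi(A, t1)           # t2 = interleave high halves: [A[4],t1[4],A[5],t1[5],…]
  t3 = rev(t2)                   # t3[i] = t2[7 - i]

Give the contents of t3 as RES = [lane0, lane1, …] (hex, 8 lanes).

RES = [ 0xfe  0x77  0xdd  0xdd  0x44  0xef  0xef  0xbc ]

→ t0 |bc|1f|ef|44|dd|fe|77|d9|
→ t1 |77|d9|bc|1f|ef|44|dd|fe|
→ t2 |bc|ef|ef|44|dd|dd|77|fe|
→ t3 |fe|77|dd|dd|44|ef|ef|bc|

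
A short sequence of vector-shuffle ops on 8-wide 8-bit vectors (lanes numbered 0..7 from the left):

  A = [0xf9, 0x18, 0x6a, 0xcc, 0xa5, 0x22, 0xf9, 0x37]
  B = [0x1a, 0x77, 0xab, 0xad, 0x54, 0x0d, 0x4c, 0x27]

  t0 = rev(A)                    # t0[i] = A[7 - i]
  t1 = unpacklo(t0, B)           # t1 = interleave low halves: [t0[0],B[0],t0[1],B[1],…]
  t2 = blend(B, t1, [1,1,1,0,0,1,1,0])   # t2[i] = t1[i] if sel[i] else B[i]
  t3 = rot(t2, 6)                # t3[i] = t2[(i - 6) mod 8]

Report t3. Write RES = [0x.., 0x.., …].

→ t0 |37|f9|22|a5|cc|6a|18|f9|
→ t1 |37|1a|f9|77|22|ab|a5|ad|
→ t2 |37|1a|f9|ad|54|ab|a5|27|
→ t3 |f9|ad|54|ab|a5|27|37|1a|

RES = [0xf9, 0xad, 0x54, 0xab, 0xa5, 0x27, 0x37, 0x1a]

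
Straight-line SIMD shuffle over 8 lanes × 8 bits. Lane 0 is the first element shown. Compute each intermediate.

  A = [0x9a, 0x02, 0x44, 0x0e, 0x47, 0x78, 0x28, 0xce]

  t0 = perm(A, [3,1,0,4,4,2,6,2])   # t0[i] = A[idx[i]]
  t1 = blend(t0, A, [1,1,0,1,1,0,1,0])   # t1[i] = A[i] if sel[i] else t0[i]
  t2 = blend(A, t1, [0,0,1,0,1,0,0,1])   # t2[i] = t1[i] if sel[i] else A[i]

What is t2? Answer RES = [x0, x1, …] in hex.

RES = [0x9a, 0x02, 0x9a, 0x0e, 0x47, 0x78, 0x28, 0x44]

t0 = [0x0e, 0x02, 0x9a, 0x47, 0x47, 0x44, 0x28, 0x44]
t1 = [0x9a, 0x02, 0x9a, 0x0e, 0x47, 0x44, 0x28, 0x44]
t2 = [0x9a, 0x02, 0x9a, 0x0e, 0x47, 0x78, 0x28, 0x44]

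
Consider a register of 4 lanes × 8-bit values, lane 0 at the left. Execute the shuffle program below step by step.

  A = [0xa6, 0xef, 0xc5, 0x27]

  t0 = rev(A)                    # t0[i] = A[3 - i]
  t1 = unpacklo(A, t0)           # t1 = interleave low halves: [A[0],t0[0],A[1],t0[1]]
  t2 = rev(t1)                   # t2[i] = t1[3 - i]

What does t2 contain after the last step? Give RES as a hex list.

  t0: 27 c5 ef a6
  t1: a6 27 ef c5
  t2: c5 ef 27 a6

RES = [0xc5, 0xef, 0x27, 0xa6]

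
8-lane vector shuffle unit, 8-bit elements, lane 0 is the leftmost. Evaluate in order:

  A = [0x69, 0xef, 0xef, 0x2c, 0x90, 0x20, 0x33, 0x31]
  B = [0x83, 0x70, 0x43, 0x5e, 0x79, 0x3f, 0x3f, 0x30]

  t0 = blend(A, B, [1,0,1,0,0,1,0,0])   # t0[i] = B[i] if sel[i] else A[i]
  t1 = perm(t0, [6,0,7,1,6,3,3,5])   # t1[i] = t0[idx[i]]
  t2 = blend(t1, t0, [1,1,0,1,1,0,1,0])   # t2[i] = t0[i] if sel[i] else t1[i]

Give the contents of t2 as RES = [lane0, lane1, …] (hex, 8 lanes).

  t0: 83 ef 43 2c 90 3f 33 31
  t1: 33 83 31 ef 33 2c 2c 3f
  t2: 83 ef 31 2c 90 2c 33 3f

RES = [0x83, 0xef, 0x31, 0x2c, 0x90, 0x2c, 0x33, 0x3f]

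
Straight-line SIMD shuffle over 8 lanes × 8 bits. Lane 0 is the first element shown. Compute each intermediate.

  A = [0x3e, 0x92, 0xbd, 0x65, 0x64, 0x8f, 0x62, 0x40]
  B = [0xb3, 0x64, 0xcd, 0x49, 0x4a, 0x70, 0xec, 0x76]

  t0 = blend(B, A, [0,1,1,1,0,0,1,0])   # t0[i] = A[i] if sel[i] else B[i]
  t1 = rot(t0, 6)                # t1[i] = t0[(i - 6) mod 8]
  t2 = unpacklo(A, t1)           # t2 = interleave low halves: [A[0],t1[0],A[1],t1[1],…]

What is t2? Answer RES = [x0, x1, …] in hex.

RES = [0x3e, 0xbd, 0x92, 0x65, 0xbd, 0x4a, 0x65, 0x70]

t0 = [0xb3, 0x92, 0xbd, 0x65, 0x4a, 0x70, 0x62, 0x76]
t1 = [0xbd, 0x65, 0x4a, 0x70, 0x62, 0x76, 0xb3, 0x92]
t2 = [0x3e, 0xbd, 0x92, 0x65, 0xbd, 0x4a, 0x65, 0x70]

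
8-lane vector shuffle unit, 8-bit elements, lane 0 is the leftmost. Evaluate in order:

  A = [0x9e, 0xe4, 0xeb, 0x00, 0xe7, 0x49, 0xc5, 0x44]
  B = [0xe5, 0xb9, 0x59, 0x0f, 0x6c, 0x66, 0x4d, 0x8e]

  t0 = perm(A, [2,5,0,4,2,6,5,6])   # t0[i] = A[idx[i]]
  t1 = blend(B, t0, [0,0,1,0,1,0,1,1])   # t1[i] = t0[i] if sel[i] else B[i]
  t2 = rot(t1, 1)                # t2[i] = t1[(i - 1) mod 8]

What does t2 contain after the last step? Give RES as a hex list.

  t0: eb 49 9e e7 eb c5 49 c5
  t1: e5 b9 9e 0f eb 66 49 c5
  t2: c5 e5 b9 9e 0f eb 66 49

RES = [0xc5, 0xe5, 0xb9, 0x9e, 0x0f, 0xeb, 0x66, 0x49]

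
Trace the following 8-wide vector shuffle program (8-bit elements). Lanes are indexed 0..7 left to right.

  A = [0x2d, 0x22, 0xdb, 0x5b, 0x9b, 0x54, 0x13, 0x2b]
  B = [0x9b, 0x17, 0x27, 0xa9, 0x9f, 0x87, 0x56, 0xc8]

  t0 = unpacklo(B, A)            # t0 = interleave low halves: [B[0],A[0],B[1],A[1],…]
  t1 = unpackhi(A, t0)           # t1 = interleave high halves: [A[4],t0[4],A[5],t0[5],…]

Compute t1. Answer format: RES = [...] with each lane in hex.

RES = [ 0x9b  0x27  0x54  0xdb  0x13  0xa9  0x2b  0x5b ]

  t0: 9b 2d 17 22 27 db a9 5b
  t1: 9b 27 54 db 13 a9 2b 5b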